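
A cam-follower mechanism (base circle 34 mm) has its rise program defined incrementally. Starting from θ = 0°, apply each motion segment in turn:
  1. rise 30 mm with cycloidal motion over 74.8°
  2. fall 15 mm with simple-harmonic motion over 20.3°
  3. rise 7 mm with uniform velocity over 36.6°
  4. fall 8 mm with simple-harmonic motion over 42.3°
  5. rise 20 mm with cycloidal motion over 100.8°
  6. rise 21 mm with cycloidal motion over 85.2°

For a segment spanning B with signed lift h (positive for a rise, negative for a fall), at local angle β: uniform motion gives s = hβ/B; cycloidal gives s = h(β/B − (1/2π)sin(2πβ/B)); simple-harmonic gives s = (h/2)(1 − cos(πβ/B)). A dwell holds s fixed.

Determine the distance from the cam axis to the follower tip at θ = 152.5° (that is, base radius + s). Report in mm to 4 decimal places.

seg 1 [0°–74.8°] cycloidal, h=30: full span → s += 30 → s = 30.0000
seg 2 [74.8°–95.1°] simple-harmonic, h=-15: full span → s += -15 → s = 15.0000
seg 3 [95.1°–131.7°] uniform, h=7: full span → s += 7 → s = 22.0000
seg 4 [131.7°–174°] simple-harmonic, h=-8: θ=152.5° here. β=20.8, B=42.3. -8/2·(1 − cos(π·0.4917)) = -3.8960 → s = 18.1040
radial distance = base radius + s = 34 + 18.1040 = 52.1040

52.1040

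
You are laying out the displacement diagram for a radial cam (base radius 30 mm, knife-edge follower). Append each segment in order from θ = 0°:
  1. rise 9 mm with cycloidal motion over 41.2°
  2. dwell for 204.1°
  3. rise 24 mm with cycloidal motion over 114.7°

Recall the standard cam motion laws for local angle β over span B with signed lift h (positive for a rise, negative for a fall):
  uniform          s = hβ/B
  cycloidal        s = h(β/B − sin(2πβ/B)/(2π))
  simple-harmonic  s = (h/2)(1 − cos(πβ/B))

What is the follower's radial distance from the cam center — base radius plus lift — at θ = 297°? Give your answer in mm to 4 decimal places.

seg 1 [0°–41.2°] cycloidal, h=9: full span → s += 9 → s = 9.0000
seg 2 [41.2°–245.3°] dwell: s stays 9.0000
seg 3 [245.3°–360°] cycloidal, h=24: θ=297° here. β=51.7, B=114.7. 24·(0.4507 − sin(2π·0.4507)/(2π)) = 9.6544 → s = 18.6544
radial distance = base radius + s = 30 + 18.6544 = 48.6544

48.6544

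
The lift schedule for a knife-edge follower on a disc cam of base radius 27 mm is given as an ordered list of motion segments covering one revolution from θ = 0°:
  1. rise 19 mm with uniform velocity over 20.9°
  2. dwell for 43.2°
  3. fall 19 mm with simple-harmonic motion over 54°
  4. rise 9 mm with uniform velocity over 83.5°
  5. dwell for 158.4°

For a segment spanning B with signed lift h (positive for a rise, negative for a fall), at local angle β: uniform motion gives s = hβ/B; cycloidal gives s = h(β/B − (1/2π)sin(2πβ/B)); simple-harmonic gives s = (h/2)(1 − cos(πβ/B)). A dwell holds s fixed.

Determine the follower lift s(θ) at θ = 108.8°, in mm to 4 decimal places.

seg 1 [0°–20.9°] uniform, h=19: full span → s += 19 → s = 19.0000
seg 2 [20.9°–64.1°] dwell: s stays 19.0000
seg 3 [64.1°–118.1°] simple-harmonic, h=-19: θ=108.8° here. β=44.7, B=54. -19/2·(1 − cos(π·0.8278)) = -17.6431 → s = 1.3569

1.3569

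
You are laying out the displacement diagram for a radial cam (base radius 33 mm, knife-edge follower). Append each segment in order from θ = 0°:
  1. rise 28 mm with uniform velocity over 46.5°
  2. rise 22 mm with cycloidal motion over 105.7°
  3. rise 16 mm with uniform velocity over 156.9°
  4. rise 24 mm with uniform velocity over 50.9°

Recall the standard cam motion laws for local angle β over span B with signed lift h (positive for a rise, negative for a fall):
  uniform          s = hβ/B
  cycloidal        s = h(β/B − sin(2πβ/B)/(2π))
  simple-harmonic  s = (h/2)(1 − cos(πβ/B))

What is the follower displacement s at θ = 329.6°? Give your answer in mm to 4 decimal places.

seg 1 [0°–46.5°] uniform, h=28: full span → s += 28 → s = 28.0000
seg 2 [46.5°–152.2°] cycloidal, h=22: full span → s += 22 → s = 50.0000
seg 3 [152.2°–309.1°] uniform, h=16: full span → s += 16 → s = 66.0000
seg 4 [309.1°–360°] uniform, h=24: θ=329.6° here. β=20.5, B=50.9. 24·20.5/50.9 = 9.6660 → s = 75.6660

75.6660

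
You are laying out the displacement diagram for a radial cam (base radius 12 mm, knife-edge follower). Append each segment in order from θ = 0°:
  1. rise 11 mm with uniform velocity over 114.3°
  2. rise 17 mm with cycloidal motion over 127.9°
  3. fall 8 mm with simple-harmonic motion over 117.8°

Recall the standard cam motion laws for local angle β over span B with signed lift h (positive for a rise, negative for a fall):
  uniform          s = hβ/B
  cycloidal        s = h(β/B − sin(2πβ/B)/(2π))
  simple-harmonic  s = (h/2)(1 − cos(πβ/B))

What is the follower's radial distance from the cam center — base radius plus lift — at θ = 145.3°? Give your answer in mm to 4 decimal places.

seg 1 [0°–114.3°] uniform, h=11: full span → s += 11 → s = 11.0000
seg 2 [114.3°–242.2°] cycloidal, h=17: θ=145.3° here. β=31, B=127.9. 17·(0.2424 − sin(2π·0.2424)/(2π)) = 1.4179 → s = 12.4179
radial distance = base radius + s = 12 + 12.4179 = 24.4179

24.4179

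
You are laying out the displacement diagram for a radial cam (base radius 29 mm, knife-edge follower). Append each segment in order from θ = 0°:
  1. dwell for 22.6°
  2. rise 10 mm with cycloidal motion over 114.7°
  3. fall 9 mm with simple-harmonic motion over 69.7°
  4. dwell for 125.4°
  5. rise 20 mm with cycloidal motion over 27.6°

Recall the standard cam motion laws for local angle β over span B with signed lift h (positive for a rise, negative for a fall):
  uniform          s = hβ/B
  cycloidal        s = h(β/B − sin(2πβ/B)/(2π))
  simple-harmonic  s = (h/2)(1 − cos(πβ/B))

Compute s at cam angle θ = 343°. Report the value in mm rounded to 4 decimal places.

seg 1 [0°–22.6°] dwell: s stays 0.0000
seg 2 [22.6°–137.3°] cycloidal, h=10: full span → s += 10 → s = 10.0000
seg 3 [137.3°–207°] simple-harmonic, h=-9: full span → s += -9 → s = 1.0000
seg 4 [207°–332.4°] dwell: s stays 1.0000
seg 5 [332.4°–360°] cycloidal, h=20: θ=343° here. β=10.6, B=27.6. 20·(0.3841 − sin(2π·0.3841)/(2π)) = 5.5620 → s = 6.5620

6.5620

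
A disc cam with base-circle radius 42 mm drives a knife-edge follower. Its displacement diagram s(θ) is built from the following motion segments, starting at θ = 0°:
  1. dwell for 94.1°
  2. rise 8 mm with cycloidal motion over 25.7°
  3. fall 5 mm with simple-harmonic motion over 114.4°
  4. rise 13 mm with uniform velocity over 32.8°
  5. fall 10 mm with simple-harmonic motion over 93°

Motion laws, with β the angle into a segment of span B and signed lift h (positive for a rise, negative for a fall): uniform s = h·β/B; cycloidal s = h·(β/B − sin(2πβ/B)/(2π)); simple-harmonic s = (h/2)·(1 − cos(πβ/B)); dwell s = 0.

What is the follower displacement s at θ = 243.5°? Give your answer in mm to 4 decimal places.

seg 1 [0°–94.1°] dwell: s stays 0.0000
seg 2 [94.1°–119.8°] cycloidal, h=8: full span → s += 8 → s = 8.0000
seg 3 [119.8°–234.2°] simple-harmonic, h=-5: full span → s += -5 → s = 3.0000
seg 4 [234.2°–267°] uniform, h=13: θ=243.5° here. β=9.3, B=32.8. 13·9.3/32.8 = 3.6860 → s = 6.6860

6.6860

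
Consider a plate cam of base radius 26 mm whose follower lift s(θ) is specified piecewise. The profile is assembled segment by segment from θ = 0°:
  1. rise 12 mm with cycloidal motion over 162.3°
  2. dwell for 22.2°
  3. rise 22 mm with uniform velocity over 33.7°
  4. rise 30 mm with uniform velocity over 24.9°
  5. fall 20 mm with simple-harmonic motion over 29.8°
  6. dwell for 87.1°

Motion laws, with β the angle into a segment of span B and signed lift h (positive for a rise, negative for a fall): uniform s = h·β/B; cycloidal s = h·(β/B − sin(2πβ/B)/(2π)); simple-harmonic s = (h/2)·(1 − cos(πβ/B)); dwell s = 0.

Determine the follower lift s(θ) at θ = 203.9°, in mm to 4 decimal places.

seg 1 [0°–162.3°] cycloidal, h=12: full span → s += 12 → s = 12.0000
seg 2 [162.3°–184.5°] dwell: s stays 12.0000
seg 3 [184.5°–218.2°] uniform, h=22: θ=203.9° here. β=19.4, B=33.7. 22·19.4/33.7 = 12.6647 → s = 24.6647

24.6647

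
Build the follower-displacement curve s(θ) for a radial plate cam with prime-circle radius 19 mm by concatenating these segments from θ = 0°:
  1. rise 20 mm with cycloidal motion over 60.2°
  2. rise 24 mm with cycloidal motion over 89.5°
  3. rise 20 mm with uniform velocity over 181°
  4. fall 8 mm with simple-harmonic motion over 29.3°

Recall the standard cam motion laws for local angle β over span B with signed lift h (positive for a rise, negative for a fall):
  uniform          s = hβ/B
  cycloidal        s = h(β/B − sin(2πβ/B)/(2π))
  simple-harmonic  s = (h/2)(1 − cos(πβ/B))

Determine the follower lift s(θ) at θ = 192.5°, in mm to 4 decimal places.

seg 1 [0°–60.2°] cycloidal, h=20: full span → s += 20 → s = 20.0000
seg 2 [60.2°–149.7°] cycloidal, h=24: full span → s += 24 → s = 44.0000
seg 3 [149.7°–330.7°] uniform, h=20: θ=192.5° here. β=42.8, B=181. 20·42.8/181 = 4.7293 → s = 48.7293

48.7293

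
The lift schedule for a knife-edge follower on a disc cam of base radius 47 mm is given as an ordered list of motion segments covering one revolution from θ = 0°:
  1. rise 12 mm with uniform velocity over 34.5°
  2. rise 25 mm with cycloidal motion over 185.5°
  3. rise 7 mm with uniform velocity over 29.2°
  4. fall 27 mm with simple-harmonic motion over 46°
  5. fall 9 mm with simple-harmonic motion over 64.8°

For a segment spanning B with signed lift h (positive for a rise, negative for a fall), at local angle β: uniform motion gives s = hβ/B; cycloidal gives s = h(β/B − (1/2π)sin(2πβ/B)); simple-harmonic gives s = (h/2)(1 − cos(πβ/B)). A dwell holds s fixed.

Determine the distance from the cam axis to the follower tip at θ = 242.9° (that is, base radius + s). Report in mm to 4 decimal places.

seg 1 [0°–34.5°] uniform, h=12: full span → s += 12 → s = 12.0000
seg 2 [34.5°–220°] cycloidal, h=25: full span → s += 25 → s = 37.0000
seg 3 [220°–249.2°] uniform, h=7: θ=242.9° here. β=22.9, B=29.2. 7·22.9/29.2 = 5.4897 → s = 42.4897
radial distance = base radius + s = 47 + 42.4897 = 89.4897

89.4897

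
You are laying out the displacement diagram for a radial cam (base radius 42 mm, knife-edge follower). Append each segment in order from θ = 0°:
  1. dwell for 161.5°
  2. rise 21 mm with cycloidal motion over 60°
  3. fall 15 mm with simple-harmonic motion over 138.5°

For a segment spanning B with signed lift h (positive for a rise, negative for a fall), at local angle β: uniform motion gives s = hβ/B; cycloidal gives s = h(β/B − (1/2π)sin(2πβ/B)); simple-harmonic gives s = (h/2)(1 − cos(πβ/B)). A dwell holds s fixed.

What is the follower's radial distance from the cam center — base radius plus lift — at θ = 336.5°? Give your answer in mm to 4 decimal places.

seg 1 [0°–161.5°] dwell: s stays 0.0000
seg 2 [161.5°–221.5°] cycloidal, h=21: full span → s += 21 → s = 21.0000
seg 3 [221.5°–360°] simple-harmonic, h=-15: θ=336.5° here. β=115, B=138.5. -15/2·(1 − cos(π·0.8303)) = -13.9595 → s = 7.0405
radial distance = base radius + s = 42 + 7.0405 = 49.0405

49.0405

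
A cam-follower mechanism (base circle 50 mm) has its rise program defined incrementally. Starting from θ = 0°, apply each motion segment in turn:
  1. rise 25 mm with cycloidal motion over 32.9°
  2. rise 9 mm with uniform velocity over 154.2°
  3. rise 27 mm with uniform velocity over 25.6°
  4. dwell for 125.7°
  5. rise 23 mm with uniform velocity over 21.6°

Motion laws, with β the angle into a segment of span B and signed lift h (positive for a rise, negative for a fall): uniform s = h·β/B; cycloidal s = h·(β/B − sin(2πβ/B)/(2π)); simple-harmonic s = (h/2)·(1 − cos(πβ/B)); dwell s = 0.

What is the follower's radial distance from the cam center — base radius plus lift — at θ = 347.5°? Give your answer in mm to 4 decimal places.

seg 1 [0°–32.9°] cycloidal, h=25: full span → s += 25 → s = 25.0000
seg 2 [32.9°–187.1°] uniform, h=9: full span → s += 9 → s = 34.0000
seg 3 [187.1°–212.7°] uniform, h=27: full span → s += 27 → s = 61.0000
seg 4 [212.7°–338.4°] dwell: s stays 61.0000
seg 5 [338.4°–360°] uniform, h=23: θ=347.5° here. β=9.1, B=21.6. 23·9.1/21.6 = 9.6898 → s = 70.6898
radial distance = base radius + s = 50 + 70.6898 = 120.6898

120.6898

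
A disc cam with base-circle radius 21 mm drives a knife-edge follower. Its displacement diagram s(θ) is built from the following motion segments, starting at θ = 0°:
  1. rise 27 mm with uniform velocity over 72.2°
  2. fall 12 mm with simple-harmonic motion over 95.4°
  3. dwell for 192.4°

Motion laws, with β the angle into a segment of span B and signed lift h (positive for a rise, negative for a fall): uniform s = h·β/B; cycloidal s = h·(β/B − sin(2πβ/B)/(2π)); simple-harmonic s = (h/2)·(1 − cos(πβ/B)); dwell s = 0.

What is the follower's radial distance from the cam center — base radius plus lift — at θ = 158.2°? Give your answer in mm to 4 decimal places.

seg 1 [0°–72.2°] uniform, h=27: full span → s += 27 → s = 27.0000
seg 2 [72.2°–167.6°] simple-harmonic, h=-12: θ=158.2° here. β=86, B=95.4. -12/2·(1 − cos(π·0.9015)) = -11.7148 → s = 15.2852
radial distance = base radius + s = 21 + 15.2852 = 36.2852

36.2852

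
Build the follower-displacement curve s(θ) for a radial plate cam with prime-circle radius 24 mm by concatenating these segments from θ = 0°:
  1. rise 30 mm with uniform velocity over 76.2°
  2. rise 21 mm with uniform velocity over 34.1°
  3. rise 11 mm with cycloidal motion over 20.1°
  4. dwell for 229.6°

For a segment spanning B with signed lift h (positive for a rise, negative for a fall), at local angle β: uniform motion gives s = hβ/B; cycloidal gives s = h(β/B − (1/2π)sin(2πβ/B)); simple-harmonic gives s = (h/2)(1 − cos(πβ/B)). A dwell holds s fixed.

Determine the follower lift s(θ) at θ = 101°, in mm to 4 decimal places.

seg 1 [0°–76.2°] uniform, h=30: full span → s += 30 → s = 30.0000
seg 2 [76.2°–110.3°] uniform, h=21: θ=101° here. β=24.8, B=34.1. 21·24.8/34.1 = 15.2727 → s = 45.2727

45.2727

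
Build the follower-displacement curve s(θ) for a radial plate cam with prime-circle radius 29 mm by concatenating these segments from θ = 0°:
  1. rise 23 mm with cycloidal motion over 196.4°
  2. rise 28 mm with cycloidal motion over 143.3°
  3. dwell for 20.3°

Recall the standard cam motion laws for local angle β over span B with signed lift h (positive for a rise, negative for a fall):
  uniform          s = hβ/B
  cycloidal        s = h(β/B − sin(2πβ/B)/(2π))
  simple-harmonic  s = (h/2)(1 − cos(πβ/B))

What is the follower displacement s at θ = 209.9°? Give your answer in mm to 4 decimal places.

seg 1 [0°–196.4°] cycloidal, h=23: full span → s += 23 → s = 23.0000
seg 2 [196.4°–339.7°] cycloidal, h=28: θ=209.9° here. β=13.5, B=143.3. 28·(0.0942 − sin(2π·0.0942)/(2π)) = 0.1514 → s = 23.1514

23.1514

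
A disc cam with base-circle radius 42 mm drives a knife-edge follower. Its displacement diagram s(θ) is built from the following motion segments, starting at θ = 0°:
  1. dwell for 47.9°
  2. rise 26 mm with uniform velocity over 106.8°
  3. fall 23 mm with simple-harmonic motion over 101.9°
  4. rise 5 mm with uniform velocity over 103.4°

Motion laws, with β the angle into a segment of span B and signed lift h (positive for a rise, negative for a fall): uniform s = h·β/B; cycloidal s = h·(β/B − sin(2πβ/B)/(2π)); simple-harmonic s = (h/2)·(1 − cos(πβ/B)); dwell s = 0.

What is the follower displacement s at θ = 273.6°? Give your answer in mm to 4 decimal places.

seg 1 [0°–47.9°] dwell: s stays 0.0000
seg 2 [47.9°–154.7°] uniform, h=26: full span → s += 26 → s = 26.0000
seg 3 [154.7°–256.6°] simple-harmonic, h=-23: full span → s += -23 → s = 3.0000
seg 4 [256.6°–360°] uniform, h=5: θ=273.6° here. β=17, B=103.4. 5·17/103.4 = 0.8221 → s = 3.8221

3.8221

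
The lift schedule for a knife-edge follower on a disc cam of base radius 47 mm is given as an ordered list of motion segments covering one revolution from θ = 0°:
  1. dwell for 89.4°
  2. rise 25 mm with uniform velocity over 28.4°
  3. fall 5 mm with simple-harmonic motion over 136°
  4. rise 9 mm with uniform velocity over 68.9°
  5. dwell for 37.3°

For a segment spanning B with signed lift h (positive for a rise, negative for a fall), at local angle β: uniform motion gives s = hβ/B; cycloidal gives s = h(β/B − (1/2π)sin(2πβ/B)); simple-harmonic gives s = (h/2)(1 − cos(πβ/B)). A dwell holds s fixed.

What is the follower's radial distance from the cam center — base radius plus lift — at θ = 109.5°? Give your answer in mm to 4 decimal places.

seg 1 [0°–89.4°] dwell: s stays 0.0000
seg 2 [89.4°–117.8°] uniform, h=25: θ=109.5° here. β=20.1, B=28.4. 25·20.1/28.4 = 17.6937 → s = 17.6937
radial distance = base radius + s = 47 + 17.6937 = 64.6937

64.6937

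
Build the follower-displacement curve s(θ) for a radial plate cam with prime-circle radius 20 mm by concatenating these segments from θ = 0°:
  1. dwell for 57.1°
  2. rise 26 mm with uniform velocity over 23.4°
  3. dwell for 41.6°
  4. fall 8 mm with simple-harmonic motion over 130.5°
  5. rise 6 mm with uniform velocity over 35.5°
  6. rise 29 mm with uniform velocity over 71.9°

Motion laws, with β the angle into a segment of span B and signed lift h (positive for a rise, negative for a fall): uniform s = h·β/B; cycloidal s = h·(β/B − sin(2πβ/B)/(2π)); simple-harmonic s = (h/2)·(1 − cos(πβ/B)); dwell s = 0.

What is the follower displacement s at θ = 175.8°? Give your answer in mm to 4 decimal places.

seg 1 [0°–57.1°] dwell: s stays 0.0000
seg 2 [57.1°–80.5°] uniform, h=26: full span → s += 26 → s = 26.0000
seg 3 [80.5°–122.1°] dwell: s stays 26.0000
seg 4 [122.1°–252.6°] simple-harmonic, h=-8: θ=175.8° here. β=53.7, B=130.5. -8/2·(1 − cos(π·0.4115)) = -2.9021 → s = 23.0979

23.0979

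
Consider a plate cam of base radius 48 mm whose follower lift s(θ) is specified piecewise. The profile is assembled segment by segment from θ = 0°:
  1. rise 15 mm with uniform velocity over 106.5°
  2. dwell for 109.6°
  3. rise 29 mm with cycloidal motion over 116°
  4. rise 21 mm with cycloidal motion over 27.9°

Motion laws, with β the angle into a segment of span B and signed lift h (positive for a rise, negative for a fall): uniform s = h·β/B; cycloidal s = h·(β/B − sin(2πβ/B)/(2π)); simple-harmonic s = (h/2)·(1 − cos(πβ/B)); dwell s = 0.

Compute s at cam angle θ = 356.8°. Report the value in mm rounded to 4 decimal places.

seg 1 [0°–106.5°] uniform, h=15: full span → s += 15 → s = 15.0000
seg 2 [106.5°–216.1°] dwell: s stays 15.0000
seg 3 [216.1°–332.1°] cycloidal, h=29: full span → s += 29 → s = 44.0000
seg 4 [332.1°–360°] cycloidal, h=21: θ=356.8° here. β=24.7, B=27.9. 21·(0.8853 − sin(2π·0.8853)/(2π)) = 20.7969 → s = 64.7969

64.7969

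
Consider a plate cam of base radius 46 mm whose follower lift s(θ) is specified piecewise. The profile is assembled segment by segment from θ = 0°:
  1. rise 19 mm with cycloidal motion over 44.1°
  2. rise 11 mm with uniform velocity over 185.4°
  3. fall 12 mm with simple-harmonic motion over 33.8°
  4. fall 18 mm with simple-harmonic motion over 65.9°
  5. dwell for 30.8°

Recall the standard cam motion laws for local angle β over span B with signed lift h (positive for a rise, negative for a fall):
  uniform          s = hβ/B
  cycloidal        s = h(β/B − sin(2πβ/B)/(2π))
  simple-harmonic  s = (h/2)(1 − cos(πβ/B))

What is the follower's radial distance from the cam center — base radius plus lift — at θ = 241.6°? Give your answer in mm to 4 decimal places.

seg 1 [0°–44.1°] cycloidal, h=19: full span → s += 19 → s = 19.0000
seg 2 [44.1°–229.5°] uniform, h=11: full span → s += 11 → s = 30.0000
seg 3 [229.5°–263.3°] simple-harmonic, h=-12: θ=241.6° here. β=12.1, B=33.8. -12/2·(1 − cos(π·0.3580)) = -3.4111 → s = 26.5889
radial distance = base radius + s = 46 + 26.5889 = 72.5889

72.5889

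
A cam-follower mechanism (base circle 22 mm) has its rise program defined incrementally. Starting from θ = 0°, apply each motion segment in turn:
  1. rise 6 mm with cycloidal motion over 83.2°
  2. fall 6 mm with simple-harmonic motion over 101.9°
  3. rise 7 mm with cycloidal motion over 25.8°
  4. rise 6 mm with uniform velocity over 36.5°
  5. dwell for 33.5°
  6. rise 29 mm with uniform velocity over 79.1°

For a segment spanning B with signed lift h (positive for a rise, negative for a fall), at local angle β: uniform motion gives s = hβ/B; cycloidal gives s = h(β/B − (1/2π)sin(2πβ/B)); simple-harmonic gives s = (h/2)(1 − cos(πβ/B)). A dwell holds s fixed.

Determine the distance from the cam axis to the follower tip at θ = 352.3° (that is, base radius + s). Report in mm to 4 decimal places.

seg 1 [0°–83.2°] cycloidal, h=6: full span → s += 6 → s = 6.0000
seg 2 [83.2°–185.1°] simple-harmonic, h=-6: full span → s += -6 → s = 0.0000
seg 3 [185.1°–210.9°] cycloidal, h=7: full span → s += 7 → s = 7.0000
seg 4 [210.9°–247.4°] uniform, h=6: full span → s += 6 → s = 13.0000
seg 5 [247.4°–280.9°] dwell: s stays 13.0000
seg 6 [280.9°–360°] uniform, h=29: θ=352.3° here. β=71.4, B=79.1. 29·71.4/79.1 = 26.1770 → s = 39.1770
radial distance = base radius + s = 22 + 39.1770 = 61.1770

61.1770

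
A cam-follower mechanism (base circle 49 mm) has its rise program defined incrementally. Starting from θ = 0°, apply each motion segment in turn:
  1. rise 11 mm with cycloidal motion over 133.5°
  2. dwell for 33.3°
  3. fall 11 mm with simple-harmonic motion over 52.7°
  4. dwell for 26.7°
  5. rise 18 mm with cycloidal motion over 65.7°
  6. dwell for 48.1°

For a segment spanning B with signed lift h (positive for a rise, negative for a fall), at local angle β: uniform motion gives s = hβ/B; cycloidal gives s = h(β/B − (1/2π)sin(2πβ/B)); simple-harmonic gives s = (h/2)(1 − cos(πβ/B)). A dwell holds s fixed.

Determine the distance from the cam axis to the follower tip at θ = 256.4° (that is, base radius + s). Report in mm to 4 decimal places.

seg 1 [0°–133.5°] cycloidal, h=11: full span → s += 11 → s = 11.0000
seg 2 [133.5°–166.8°] dwell: s stays 11.0000
seg 3 [166.8°–219.5°] simple-harmonic, h=-11: full span → s += -11 → s = 0.0000
seg 4 [219.5°–246.2°] dwell: s stays 0.0000
seg 5 [246.2°–311.9°] cycloidal, h=18: θ=256.4° here. β=10.2, B=65.7. 18·(0.1553 − sin(2π·0.1553)/(2π)) = 0.4226 → s = 0.4226
radial distance = base radius + s = 49 + 0.4226 = 49.4226

49.4226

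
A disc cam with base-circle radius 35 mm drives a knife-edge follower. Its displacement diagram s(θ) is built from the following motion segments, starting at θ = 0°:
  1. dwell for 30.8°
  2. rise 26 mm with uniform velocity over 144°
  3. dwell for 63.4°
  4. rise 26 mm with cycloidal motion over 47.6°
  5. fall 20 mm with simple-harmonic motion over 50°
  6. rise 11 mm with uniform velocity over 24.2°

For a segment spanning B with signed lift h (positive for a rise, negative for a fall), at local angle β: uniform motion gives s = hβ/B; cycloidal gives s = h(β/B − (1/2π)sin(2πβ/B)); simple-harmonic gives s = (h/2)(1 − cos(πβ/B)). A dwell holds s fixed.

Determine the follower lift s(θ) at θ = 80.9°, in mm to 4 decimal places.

seg 1 [0°–30.8°] dwell: s stays 0.0000
seg 2 [30.8°–174.8°] uniform, h=26: θ=80.9° here. β=50.1, B=144. 26·50.1/144 = 9.0458 → s = 9.0458

9.0458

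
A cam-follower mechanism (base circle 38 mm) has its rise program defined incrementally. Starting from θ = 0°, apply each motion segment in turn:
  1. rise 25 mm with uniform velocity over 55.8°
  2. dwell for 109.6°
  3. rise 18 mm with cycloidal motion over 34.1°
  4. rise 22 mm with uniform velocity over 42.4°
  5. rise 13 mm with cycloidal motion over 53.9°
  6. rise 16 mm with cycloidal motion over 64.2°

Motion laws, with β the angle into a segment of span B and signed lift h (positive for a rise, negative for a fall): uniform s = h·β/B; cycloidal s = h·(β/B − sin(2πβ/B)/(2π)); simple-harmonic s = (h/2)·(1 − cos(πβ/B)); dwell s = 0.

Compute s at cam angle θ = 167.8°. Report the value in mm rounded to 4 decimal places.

seg 1 [0°–55.8°] uniform, h=25: full span → s += 25 → s = 25.0000
seg 2 [55.8°–165.4°] dwell: s stays 25.0000
seg 3 [165.4°–199.5°] cycloidal, h=18: θ=167.8° here. β=2.4, B=34.1. 18·(0.0704 − sin(2π·0.0704)/(2π)) = 0.0409 → s = 25.0409

25.0409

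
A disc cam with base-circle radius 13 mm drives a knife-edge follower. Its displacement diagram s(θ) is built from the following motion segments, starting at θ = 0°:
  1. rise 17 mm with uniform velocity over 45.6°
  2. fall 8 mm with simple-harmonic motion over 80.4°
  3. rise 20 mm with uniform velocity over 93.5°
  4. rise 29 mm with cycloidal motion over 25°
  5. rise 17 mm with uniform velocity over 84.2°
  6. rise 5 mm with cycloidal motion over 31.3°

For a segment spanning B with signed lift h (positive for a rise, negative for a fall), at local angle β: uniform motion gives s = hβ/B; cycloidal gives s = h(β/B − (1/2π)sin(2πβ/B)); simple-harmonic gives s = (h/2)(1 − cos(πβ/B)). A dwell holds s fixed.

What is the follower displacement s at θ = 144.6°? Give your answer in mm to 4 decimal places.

seg 1 [0°–45.6°] uniform, h=17: full span → s += 17 → s = 17.0000
seg 2 [45.6°–126°] simple-harmonic, h=-8: full span → s += -8 → s = 9.0000
seg 3 [126°–219.5°] uniform, h=20: θ=144.6° here. β=18.6, B=93.5. 20·18.6/93.5 = 3.9786 → s = 12.9786

12.9786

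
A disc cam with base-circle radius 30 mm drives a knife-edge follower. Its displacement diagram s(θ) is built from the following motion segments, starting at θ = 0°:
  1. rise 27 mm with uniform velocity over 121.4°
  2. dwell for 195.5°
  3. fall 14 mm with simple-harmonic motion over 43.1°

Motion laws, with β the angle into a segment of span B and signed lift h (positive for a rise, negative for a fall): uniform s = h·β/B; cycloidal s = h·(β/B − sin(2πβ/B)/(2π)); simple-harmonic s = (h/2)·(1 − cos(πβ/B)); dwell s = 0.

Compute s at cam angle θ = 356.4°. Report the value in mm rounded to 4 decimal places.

seg 1 [0°–121.4°] uniform, h=27: full span → s += 27 → s = 27.0000
seg 2 [121.4°–316.9°] dwell: s stays 27.0000
seg 3 [316.9°–360°] simple-harmonic, h=-14: θ=356.4° here. β=39.5, B=43.1. -14/2·(1 − cos(π·0.9165)) = -13.7604 → s = 13.2396

13.2396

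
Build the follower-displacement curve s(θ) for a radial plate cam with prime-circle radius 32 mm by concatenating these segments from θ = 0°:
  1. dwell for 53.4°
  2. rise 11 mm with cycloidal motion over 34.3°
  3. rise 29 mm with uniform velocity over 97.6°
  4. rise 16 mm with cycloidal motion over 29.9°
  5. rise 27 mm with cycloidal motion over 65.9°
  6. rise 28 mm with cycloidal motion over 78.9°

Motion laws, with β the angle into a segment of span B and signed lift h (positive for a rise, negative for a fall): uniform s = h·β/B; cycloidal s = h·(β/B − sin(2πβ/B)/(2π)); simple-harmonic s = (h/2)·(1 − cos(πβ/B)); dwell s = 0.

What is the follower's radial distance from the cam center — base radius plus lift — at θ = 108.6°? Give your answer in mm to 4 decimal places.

seg 1 [0°–53.4°] dwell: s stays 0.0000
seg 2 [53.4°–87.7°] cycloidal, h=11: full span → s += 11 → s = 11.0000
seg 3 [87.7°–185.3°] uniform, h=29: θ=108.6° here. β=20.9, B=97.6. 29·20.9/97.6 = 6.2100 → s = 17.2100
radial distance = base radius + s = 32 + 17.2100 = 49.2100

49.2100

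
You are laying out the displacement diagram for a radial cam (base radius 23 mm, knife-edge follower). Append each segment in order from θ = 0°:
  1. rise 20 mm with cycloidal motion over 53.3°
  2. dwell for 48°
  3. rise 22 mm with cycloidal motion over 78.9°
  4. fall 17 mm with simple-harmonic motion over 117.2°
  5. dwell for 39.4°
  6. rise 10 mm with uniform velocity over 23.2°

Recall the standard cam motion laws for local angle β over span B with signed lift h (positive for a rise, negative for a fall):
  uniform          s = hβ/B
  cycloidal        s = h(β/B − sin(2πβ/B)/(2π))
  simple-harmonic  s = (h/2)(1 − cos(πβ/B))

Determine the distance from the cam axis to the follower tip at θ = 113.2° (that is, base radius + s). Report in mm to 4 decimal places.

seg 1 [0°–53.3°] cycloidal, h=20: full span → s += 20 → s = 20.0000
seg 2 [53.3°–101.3°] dwell: s stays 20.0000
seg 3 [101.3°–180.2°] cycloidal, h=22: θ=113.2° here. β=11.9, B=78.9. 22·(0.1508 − sin(2π·0.1508)/(2π)) = 0.4748 → s = 20.4748
radial distance = base radius + s = 23 + 20.4748 = 43.4748

43.4748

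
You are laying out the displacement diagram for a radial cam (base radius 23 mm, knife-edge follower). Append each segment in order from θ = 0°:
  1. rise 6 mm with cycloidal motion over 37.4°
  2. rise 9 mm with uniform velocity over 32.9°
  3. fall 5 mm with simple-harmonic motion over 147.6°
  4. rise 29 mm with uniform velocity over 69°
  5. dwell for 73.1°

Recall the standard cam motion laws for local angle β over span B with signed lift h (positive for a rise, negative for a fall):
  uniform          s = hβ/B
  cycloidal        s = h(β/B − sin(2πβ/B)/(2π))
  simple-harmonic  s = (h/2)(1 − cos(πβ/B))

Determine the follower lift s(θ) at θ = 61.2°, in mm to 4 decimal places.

seg 1 [0°–37.4°] cycloidal, h=6: full span → s += 6 → s = 6.0000
seg 2 [37.4°–70.3°] uniform, h=9: θ=61.2° here. β=23.8, B=32.9. 9·23.8/32.9 = 6.5106 → s = 12.5106

12.5106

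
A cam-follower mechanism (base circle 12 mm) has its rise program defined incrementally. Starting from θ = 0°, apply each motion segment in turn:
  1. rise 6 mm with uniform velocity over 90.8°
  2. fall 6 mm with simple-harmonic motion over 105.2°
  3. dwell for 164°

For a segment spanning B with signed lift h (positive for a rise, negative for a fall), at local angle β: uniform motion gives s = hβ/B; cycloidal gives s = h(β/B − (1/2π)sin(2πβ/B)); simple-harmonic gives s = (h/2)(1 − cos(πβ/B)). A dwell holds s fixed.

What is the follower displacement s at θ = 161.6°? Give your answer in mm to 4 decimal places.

seg 1 [0°–90.8°] uniform, h=6: full span → s += 6 → s = 6.0000
seg 2 [90.8°–196°] simple-harmonic, h=-6: θ=161.6° here. β=70.8, B=105.2. -6/2·(1 − cos(π·0.6730)) = -4.5514 → s = 1.4486

1.4486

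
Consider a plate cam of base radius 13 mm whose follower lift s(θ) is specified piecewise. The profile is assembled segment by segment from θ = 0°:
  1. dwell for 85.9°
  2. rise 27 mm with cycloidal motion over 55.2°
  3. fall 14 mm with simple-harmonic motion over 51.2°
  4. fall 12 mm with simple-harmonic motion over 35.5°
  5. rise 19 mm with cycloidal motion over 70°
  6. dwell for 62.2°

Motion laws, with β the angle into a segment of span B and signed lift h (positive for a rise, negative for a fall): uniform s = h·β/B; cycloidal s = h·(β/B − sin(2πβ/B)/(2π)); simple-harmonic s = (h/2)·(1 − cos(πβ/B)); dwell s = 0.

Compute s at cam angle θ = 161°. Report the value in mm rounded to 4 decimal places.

seg 1 [0°–85.9°] dwell: s stays 0.0000
seg 2 [85.9°–141.1°] cycloidal, h=27: full span → s += 27 → s = 27.0000
seg 3 [141.1°–192.3°] simple-harmonic, h=-14: θ=161° here. β=19.9, B=51.2. -14/2·(1 − cos(π·0.3887)) = -4.6014 → s = 22.3986

22.3986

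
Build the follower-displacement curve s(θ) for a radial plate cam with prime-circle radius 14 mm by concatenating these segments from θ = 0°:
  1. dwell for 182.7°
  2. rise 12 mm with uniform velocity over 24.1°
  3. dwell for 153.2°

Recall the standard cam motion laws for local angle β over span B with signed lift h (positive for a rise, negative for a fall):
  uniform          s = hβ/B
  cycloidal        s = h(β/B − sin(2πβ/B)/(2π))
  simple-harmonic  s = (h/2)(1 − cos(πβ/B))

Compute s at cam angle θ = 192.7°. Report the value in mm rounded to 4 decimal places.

seg 1 [0°–182.7°] dwell: s stays 0.0000
seg 2 [182.7°–206.8°] uniform, h=12: θ=192.7° here. β=10, B=24.1. 12·10/24.1 = 4.9793 → s = 4.9793

4.9793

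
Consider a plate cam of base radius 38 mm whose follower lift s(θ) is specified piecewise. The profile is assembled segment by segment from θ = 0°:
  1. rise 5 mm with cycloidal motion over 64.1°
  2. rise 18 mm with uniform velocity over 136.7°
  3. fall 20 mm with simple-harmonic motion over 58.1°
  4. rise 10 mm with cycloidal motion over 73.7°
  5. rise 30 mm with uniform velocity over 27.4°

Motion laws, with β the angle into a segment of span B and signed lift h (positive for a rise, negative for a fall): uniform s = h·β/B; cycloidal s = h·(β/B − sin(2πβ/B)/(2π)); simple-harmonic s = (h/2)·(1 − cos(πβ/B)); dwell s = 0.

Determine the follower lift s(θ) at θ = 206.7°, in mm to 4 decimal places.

seg 1 [0°–64.1°] cycloidal, h=5: full span → s += 5 → s = 5.0000
seg 2 [64.1°–200.8°] uniform, h=18: full span → s += 18 → s = 23.0000
seg 3 [200.8°–258.9°] simple-harmonic, h=-20: θ=206.7° here. β=5.9, B=58.1. -20/2·(1 − cos(π·0.1015)) = -0.5046 → s = 22.4954

22.4954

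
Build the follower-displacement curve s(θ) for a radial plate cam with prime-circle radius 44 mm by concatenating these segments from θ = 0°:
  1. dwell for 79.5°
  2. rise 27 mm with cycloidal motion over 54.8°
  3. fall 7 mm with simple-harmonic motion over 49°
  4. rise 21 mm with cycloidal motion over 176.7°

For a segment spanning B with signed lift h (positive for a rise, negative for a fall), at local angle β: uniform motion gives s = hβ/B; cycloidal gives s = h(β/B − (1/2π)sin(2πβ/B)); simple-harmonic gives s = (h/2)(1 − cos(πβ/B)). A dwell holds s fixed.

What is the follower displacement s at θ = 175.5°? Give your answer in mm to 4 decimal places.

seg 1 [0°–79.5°] dwell: s stays 0.0000
seg 2 [79.5°–134.3°] cycloidal, h=27: full span → s += 27 → s = 27.0000
seg 3 [134.3°–183.3°] simple-harmonic, h=-7: θ=175.5° here. β=41.2, B=49. -7/2·(1 − cos(π·0.8408)) = -6.5714 → s = 20.4286

20.4286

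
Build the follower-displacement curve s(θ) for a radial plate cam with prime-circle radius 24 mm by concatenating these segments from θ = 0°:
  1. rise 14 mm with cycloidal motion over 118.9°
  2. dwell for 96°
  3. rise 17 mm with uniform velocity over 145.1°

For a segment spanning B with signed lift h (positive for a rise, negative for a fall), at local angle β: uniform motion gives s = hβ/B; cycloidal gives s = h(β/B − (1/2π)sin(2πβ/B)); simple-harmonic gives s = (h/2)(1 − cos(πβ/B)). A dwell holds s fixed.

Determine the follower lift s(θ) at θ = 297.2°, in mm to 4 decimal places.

seg 1 [0°–118.9°] cycloidal, h=14: full span → s += 14 → s = 14.0000
seg 2 [118.9°–214.9°] dwell: s stays 14.0000
seg 3 [214.9°–360°] uniform, h=17: θ=297.2° here. β=82.3, B=145.1. 17·82.3/145.1 = 9.6423 → s = 23.6423

23.6423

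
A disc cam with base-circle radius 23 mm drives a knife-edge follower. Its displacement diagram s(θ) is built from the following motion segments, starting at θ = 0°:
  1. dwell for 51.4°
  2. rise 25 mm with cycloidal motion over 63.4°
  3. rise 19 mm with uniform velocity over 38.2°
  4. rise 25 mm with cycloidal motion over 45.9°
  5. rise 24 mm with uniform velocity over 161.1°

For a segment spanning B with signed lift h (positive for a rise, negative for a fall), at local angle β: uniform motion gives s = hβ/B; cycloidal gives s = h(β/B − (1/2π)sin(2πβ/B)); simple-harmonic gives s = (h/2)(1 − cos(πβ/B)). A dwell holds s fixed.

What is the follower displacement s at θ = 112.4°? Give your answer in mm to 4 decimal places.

seg 1 [0°–51.4°] dwell: s stays 0.0000
seg 2 [51.4°–114.8°] cycloidal, h=25: θ=112.4° here. β=61, B=63.4. 25·(0.9621 − sin(2π·0.9621)/(2π)) = 24.9911 → s = 24.9911

24.9911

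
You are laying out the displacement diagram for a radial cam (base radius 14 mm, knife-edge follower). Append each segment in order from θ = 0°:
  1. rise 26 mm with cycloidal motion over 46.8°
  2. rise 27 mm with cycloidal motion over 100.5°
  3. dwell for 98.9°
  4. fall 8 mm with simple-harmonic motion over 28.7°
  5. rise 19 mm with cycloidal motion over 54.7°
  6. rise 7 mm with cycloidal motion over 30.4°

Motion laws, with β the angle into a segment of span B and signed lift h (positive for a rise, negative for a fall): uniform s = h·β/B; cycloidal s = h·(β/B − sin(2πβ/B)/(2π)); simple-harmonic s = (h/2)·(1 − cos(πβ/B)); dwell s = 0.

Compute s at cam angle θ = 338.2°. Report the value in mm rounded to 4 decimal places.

seg 1 [0°–46.8°] cycloidal, h=26: full span → s += 26 → s = 26.0000
seg 2 [46.8°–147.3°] cycloidal, h=27: full span → s += 27 → s = 53.0000
seg 3 [147.3°–246.2°] dwell: s stays 53.0000
seg 4 [246.2°–274.9°] simple-harmonic, h=-8: full span → s += -8 → s = 45.0000
seg 5 [274.9°–329.6°] cycloidal, h=19: full span → s += 19 → s = 64.0000
seg 6 [329.6°–360°] cycloidal, h=7: θ=338.2° here. β=8.6, B=30.4. 7·(0.2829 − sin(2π·0.2829)/(2π)) = 0.8899 → s = 64.8899

64.8899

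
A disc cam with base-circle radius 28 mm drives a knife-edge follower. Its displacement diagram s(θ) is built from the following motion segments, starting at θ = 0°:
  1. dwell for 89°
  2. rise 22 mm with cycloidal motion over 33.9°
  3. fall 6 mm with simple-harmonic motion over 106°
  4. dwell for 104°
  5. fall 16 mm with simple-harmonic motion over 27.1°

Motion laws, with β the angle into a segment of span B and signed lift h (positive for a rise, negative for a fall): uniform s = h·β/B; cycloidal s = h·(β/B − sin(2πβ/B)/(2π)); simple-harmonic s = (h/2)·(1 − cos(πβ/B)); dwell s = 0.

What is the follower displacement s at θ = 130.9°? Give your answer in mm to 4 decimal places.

seg 1 [0°–89°] dwell: s stays 0.0000
seg 2 [89°–122.9°] cycloidal, h=22: full span → s += 22 → s = 22.0000
seg 3 [122.9°–228.9°] simple-harmonic, h=-6: θ=130.9° here. β=8, B=106. -6/2·(1 − cos(π·0.0755)) = -0.0839 → s = 21.9161

21.9161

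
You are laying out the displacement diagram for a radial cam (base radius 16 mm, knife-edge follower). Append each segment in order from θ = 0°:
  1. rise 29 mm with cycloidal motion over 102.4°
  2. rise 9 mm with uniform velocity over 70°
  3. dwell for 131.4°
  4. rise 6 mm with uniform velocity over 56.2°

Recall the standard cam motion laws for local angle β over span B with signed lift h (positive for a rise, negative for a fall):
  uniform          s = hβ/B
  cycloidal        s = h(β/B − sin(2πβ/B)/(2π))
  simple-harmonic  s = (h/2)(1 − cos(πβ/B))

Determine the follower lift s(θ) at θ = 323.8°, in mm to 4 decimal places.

seg 1 [0°–102.4°] cycloidal, h=29: full span → s += 29 → s = 29.0000
seg 2 [102.4°–172.4°] uniform, h=9: full span → s += 9 → s = 38.0000
seg 3 [172.4°–303.8°] dwell: s stays 38.0000
seg 4 [303.8°–360°] uniform, h=6: θ=323.8° here. β=20, B=56.2. 6·20/56.2 = 2.1352 → s = 40.1352

40.1352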